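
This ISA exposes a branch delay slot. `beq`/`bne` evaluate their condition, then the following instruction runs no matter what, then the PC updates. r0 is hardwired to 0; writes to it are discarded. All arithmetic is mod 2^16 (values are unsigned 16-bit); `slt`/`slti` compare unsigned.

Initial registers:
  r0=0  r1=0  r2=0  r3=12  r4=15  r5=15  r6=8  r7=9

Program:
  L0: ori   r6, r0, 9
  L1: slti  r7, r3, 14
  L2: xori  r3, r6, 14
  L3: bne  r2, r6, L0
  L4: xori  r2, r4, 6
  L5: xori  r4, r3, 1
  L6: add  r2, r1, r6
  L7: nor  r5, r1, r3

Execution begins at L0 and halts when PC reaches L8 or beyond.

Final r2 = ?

9

#0 ori   r6, r0, 9 ; 0/0/0/12/15/15/9/9
#1 slti  r7, r3, 14 ; 0/0/0/12/15/15/9/1
#2 xori  r3, r6, 14 ; 0/0/0/7/15/15/9/1
#3 bne  r2, r6, L0 ; 0/0/0/7/15/15/9/1 ; →target
#4 xori  r2, r4, 6 ; 0/0/9/7/15/15/9/1
#0 ori   r6, r0, 9 ; 0/0/9/7/15/15/9/1
#1 slti  r7, r3, 14 ; 0/0/9/7/15/15/9/1
#2 xori  r3, r6, 14 ; 0/0/9/7/15/15/9/1
#3 bne  r2, r6, L0 ; 0/0/9/7/15/15/9/1 ; →fallthru
#4 xori  r2, r4, 6 ; 0/0/9/7/15/15/9/1
#5 xori  r4, r3, 1 ; 0/0/9/7/6/15/9/1
#6 add  r2, r1, r6 ; 0/0/9/7/6/15/9/1
#7 nor  r5, r1, r3 ; 0/0/9/7/6/65528/9/1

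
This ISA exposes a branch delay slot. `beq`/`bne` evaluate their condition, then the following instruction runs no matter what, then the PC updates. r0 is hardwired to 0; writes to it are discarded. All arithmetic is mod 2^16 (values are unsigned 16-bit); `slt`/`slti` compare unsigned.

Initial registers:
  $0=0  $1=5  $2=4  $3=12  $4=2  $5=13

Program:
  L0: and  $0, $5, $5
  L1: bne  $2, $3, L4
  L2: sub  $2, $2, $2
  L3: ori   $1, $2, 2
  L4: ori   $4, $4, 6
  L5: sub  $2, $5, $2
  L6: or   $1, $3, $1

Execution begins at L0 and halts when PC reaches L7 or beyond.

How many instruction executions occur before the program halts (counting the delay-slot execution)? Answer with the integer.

  step pc=0: and  $0, $5, $5  regs=(0,5,4,12,2,13)
  step pc=1: bne  $2, $3, L4  cond=T  regs=(0,5,4,12,2,13)
  step pc=2: sub  $2, $2, $2  regs=(0,5,0,12,2,13)
  step pc=4: ori   $4, $4, 6  regs=(0,5,0,12,6,13)
  step pc=5: sub  $2, $5, $2  regs=(0,5,13,12,6,13)
  step pc=6: or   $1, $3, $1  regs=(0,13,13,12,6,13)

6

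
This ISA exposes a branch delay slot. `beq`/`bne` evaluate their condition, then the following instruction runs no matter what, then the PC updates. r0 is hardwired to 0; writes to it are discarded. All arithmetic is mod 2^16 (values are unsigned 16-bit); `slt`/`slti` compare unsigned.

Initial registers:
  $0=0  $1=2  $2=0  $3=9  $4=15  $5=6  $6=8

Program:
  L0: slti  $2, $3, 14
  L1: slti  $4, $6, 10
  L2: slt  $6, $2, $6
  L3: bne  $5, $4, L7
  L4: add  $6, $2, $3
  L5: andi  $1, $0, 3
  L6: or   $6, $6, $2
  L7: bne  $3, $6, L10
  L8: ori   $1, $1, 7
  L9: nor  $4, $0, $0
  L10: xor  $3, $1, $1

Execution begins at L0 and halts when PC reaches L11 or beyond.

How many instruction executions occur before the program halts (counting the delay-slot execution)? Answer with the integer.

[0] slti  $2, $3, 14  →  {$0:0, $1:2, $2:1, $3:9, $4:15, $5:6, $6:8}
[1] slti  $4, $6, 10  →  {$0:0, $1:2, $2:1, $3:9, $4:1, $5:6, $6:8}
[2] slt  $6, $2, $6  →  {$0:0, $1:2, $2:1, $3:9, $4:1, $5:6, $6:1}
[3] bne  $5, $4, L7  →  {$0:0, $1:2, $2:1, $3:9, $4:1, $5:6, $6:1}  ⟨branch taken⟩
[4] add  $6, $2, $3  →  {$0:0, $1:2, $2:1, $3:9, $4:1, $5:6, $6:10}
[7] bne  $3, $6, L10  →  {$0:0, $1:2, $2:1, $3:9, $4:1, $5:6, $6:10}  ⟨branch taken⟩
[8] ori   $1, $1, 7  →  {$0:0, $1:7, $2:1, $3:9, $4:1, $5:6, $6:10}
[10] xor  $3, $1, $1  →  {$0:0, $1:7, $2:1, $3:0, $4:1, $5:6, $6:10}

8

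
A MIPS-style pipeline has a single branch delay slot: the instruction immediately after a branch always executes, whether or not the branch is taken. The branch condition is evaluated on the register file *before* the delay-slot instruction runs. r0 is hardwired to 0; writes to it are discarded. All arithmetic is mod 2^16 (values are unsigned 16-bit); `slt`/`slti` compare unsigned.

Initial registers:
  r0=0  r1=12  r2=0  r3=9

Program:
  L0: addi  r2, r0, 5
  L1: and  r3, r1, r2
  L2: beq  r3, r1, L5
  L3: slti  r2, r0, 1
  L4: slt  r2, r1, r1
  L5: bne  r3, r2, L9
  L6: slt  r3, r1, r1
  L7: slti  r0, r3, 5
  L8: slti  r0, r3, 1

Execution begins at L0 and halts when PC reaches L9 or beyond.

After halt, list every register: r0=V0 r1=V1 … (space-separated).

r0=0 r1=12 r2=0 r3=0

PC=0  addi  r2, r0, 5        | r0=0 r1=12 r2=5 r3=9
PC=1  and  r3, r1, r2        | r0=0 r1=12 r2=5 r3=4
PC=2  beq  r3, r1, L5        | r0=0 r1=12 r2=5 r3=4  [not taken]
PC=3  slti  r2, r0, 1        | r0=0 r1=12 r2=1 r3=4
PC=4  slt  r2, r1, r1        | r0=0 r1=12 r2=0 r3=4
PC=5  bne  r3, r2, L9        | r0=0 r1=12 r2=0 r3=4  [TAKEN]
PC=6  slt  r3, r1, r1        | r0=0 r1=12 r2=0 r3=0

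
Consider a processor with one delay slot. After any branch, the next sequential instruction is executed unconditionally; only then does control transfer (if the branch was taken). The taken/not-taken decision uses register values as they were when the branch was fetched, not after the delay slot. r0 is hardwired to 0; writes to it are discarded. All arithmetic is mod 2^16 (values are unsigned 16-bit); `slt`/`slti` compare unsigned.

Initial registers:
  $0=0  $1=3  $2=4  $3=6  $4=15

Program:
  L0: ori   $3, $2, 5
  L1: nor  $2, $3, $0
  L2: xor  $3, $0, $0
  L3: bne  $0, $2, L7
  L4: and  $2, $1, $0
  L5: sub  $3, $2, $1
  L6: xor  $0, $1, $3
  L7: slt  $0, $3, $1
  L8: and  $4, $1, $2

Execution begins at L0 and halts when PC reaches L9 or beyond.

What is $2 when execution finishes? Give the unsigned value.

  step pc=0: ori   $3, $2, 5  regs=(0,3,4,5,15)
  step pc=1: nor  $2, $3, $0  regs=(0,3,65530,5,15)
  step pc=2: xor  $3, $0, $0  regs=(0,3,65530,0,15)
  step pc=3: bne  $0, $2, L7  cond=T  regs=(0,3,65530,0,15)
  step pc=4: and  $2, $1, $0  regs=(0,3,0,0,15)
  step pc=7: slt  $0, $3, $1  regs=(0,3,0,0,15)
  step pc=8: and  $4, $1, $2  regs=(0,3,0,0,0)

0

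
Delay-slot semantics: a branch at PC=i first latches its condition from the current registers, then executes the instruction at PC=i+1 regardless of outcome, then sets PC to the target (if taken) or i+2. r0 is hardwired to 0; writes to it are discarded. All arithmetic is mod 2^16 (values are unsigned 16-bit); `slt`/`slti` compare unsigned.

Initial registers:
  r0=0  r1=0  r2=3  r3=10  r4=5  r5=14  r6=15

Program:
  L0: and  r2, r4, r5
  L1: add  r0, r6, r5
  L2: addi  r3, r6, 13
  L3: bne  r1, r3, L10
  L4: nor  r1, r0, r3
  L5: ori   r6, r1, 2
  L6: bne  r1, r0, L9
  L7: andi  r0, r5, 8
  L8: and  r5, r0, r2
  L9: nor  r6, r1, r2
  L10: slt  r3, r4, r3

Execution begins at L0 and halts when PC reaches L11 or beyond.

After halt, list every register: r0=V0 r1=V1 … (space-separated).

[0] and  r2, r4, r5  →  {r0:0, r1:0, r2:4, r3:10, r4:5, r5:14, r6:15}
[1] add  r0, r6, r5  →  {r0:0, r1:0, r2:4, r3:10, r4:5, r5:14, r6:15}
[2] addi  r3, r6, 13  →  {r0:0, r1:0, r2:4, r3:28, r4:5, r5:14, r6:15}
[3] bne  r1, r3, L10  →  {r0:0, r1:0, r2:4, r3:28, r4:5, r5:14, r6:15}  ⟨branch taken⟩
[4] nor  r1, r0, r3  →  {r0:0, r1:65507, r2:4, r3:28, r4:5, r5:14, r6:15}
[10] slt  r3, r4, r3  →  {r0:0, r1:65507, r2:4, r3:1, r4:5, r5:14, r6:15}

r0=0 r1=65507 r2=4 r3=1 r4=5 r5=14 r6=15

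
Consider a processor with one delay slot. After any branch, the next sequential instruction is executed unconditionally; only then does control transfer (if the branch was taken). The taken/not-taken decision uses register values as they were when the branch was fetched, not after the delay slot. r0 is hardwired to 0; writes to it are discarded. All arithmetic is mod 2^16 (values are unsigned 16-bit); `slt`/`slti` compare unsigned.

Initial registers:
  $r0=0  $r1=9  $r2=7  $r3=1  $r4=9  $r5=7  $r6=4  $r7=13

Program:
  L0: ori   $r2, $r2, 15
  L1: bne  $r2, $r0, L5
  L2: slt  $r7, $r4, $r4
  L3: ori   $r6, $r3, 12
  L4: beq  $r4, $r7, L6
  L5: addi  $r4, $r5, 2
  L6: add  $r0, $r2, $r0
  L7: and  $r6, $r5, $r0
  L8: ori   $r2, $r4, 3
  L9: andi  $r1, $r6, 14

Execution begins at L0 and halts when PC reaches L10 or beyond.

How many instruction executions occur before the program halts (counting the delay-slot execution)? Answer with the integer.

#0 ori   $r2, $r2, 15 ; 0/9/15/1/9/7/4/13
#1 bne  $r2, $r0, L5 ; 0/9/15/1/9/7/4/13 ; →target
#2 slt  $r7, $r4, $r4 ; 0/9/15/1/9/7/4/0
#5 addi  $r4, $r5, 2 ; 0/9/15/1/9/7/4/0
#6 add  $r0, $r2, $r0 ; 0/9/15/1/9/7/4/0
#7 and  $r6, $r5, $r0 ; 0/9/15/1/9/7/0/0
#8 ori   $r2, $r4, 3 ; 0/9/11/1/9/7/0/0
#9 andi  $r1, $r6, 14 ; 0/0/11/1/9/7/0/0

8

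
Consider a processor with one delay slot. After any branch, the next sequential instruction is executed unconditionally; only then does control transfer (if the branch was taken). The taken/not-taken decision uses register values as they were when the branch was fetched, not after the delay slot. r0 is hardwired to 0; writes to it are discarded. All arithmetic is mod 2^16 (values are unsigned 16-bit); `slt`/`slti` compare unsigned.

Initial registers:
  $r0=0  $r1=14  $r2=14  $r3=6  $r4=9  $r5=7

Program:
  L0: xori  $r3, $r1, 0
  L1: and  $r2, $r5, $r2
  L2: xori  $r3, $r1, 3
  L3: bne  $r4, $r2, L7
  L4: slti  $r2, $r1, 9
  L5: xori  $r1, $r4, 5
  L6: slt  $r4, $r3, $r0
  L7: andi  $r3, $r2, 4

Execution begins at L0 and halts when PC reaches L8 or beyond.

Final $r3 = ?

[0] xori  $r3, $r1, 0  →  {$r0:0, $r1:14, $r2:14, $r3:14, $r4:9, $r5:7}
[1] and  $r2, $r5, $r2  →  {$r0:0, $r1:14, $r2:6, $r3:14, $r4:9, $r5:7}
[2] xori  $r3, $r1, 3  →  {$r0:0, $r1:14, $r2:6, $r3:13, $r4:9, $r5:7}
[3] bne  $r4, $r2, L7  →  {$r0:0, $r1:14, $r2:6, $r3:13, $r4:9, $r5:7}  ⟨branch taken⟩
[4] slti  $r2, $r1, 9  →  {$r0:0, $r1:14, $r2:0, $r3:13, $r4:9, $r5:7}
[7] andi  $r3, $r2, 4  →  {$r0:0, $r1:14, $r2:0, $r3:0, $r4:9, $r5:7}

0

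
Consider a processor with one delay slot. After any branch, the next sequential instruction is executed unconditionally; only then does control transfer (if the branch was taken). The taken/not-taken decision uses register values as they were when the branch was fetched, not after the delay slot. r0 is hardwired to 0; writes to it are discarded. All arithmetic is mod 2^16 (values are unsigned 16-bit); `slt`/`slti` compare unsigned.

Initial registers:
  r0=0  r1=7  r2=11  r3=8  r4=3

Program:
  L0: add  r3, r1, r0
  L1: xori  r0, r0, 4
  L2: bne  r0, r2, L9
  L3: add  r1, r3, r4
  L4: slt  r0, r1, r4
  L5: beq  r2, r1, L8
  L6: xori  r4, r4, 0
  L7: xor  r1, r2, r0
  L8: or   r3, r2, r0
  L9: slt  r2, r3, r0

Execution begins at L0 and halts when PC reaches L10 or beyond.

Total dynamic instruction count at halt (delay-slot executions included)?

5

PC=0  add  r3, r1, r0        | r0=0 r1=7 r2=11 r3=7 r4=3
PC=1  xori  r0, r0, 4        | r0=0 r1=7 r2=11 r3=7 r4=3
PC=2  bne  r0, r2, L9        | r0=0 r1=7 r2=11 r3=7 r4=3  [TAKEN]
PC=3  add  r1, r3, r4        | r0=0 r1=10 r2=11 r3=7 r4=3
PC=9  slt  r2, r3, r0        | r0=0 r1=10 r2=0 r3=7 r4=3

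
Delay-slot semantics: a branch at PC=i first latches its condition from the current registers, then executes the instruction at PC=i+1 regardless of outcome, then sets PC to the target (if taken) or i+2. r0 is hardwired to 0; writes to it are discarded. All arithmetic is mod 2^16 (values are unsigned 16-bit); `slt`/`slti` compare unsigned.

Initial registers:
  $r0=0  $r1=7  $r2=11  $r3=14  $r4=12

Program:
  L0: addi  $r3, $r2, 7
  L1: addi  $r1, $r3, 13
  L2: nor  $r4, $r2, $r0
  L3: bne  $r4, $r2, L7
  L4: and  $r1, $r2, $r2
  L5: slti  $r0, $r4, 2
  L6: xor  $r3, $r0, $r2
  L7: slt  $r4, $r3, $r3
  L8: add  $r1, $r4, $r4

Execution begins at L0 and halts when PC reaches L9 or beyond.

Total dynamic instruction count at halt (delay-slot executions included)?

7

PC=0  addi  $r3, $r2, 7      | $r0=0 $r1=7 $r2=11 $r3=18 $r4=12
PC=1  addi  $r1, $r3, 13     | $r0=0 $r1=31 $r2=11 $r3=18 $r4=12
PC=2  nor  $r4, $r2, $r0     | $r0=0 $r1=31 $r2=11 $r3=18 $r4=65524
PC=3  bne  $r4, $r2, L7      | $r0=0 $r1=31 $r2=11 $r3=18 $r4=65524  [TAKEN]
PC=4  and  $r1, $r2, $r2     | $r0=0 $r1=11 $r2=11 $r3=18 $r4=65524
PC=7  slt  $r4, $r3, $r3     | $r0=0 $r1=11 $r2=11 $r3=18 $r4=0
PC=8  add  $r1, $r4, $r4     | $r0=0 $r1=0 $r2=11 $r3=18 $r4=0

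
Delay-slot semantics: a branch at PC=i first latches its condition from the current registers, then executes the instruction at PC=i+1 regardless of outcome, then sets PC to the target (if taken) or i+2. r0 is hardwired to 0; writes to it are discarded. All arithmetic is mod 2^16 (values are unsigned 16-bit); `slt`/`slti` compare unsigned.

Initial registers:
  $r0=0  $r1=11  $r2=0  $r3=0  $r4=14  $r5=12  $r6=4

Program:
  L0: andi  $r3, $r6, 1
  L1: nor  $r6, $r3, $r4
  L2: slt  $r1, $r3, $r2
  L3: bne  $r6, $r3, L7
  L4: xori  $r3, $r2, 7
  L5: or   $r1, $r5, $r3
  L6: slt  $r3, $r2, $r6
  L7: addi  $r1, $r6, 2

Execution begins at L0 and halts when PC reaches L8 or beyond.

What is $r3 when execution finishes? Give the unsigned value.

7

[0] andi  $r3, $r6, 1  →  {$r0:0, $r1:11, $r2:0, $r3:0, $r4:14, $r5:12, $r6:4}
[1] nor  $r6, $r3, $r4  →  {$r0:0, $r1:11, $r2:0, $r3:0, $r4:14, $r5:12, $r6:65521}
[2] slt  $r1, $r3, $r2  →  {$r0:0, $r1:0, $r2:0, $r3:0, $r4:14, $r5:12, $r6:65521}
[3] bne  $r6, $r3, L7  →  {$r0:0, $r1:0, $r2:0, $r3:0, $r4:14, $r5:12, $r6:65521}  ⟨branch taken⟩
[4] xori  $r3, $r2, 7  →  {$r0:0, $r1:0, $r2:0, $r3:7, $r4:14, $r5:12, $r6:65521}
[7] addi  $r1, $r6, 2  →  {$r0:0, $r1:65523, $r2:0, $r3:7, $r4:14, $r5:12, $r6:65521}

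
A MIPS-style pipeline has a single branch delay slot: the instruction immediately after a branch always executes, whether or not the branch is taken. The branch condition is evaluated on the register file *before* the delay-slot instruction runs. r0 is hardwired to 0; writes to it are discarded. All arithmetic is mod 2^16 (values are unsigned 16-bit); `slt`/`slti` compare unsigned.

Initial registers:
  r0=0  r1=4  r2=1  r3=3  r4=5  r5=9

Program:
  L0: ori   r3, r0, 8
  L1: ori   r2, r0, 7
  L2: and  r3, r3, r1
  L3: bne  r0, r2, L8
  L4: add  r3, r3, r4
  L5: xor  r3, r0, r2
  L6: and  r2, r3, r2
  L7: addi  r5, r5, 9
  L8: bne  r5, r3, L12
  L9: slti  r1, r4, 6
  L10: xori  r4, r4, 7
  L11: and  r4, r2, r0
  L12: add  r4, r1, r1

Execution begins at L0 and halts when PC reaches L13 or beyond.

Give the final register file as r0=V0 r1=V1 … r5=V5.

[0] ori   r3, r0, 8  →  {r0:0, r1:4, r2:1, r3:8, r4:5, r5:9}
[1] ori   r2, r0, 7  →  {r0:0, r1:4, r2:7, r3:8, r4:5, r5:9}
[2] and  r3, r3, r1  →  {r0:0, r1:4, r2:7, r3:0, r4:5, r5:9}
[3] bne  r0, r2, L8  →  {r0:0, r1:4, r2:7, r3:0, r4:5, r5:9}  ⟨branch taken⟩
[4] add  r3, r3, r4  →  {r0:0, r1:4, r2:7, r3:5, r4:5, r5:9}
[8] bne  r5, r3, L12  →  {r0:0, r1:4, r2:7, r3:5, r4:5, r5:9}  ⟨branch taken⟩
[9] slti  r1, r4, 6  →  {r0:0, r1:1, r2:7, r3:5, r4:5, r5:9}
[12] add  r4, r1, r1  →  {r0:0, r1:1, r2:7, r3:5, r4:2, r5:9}

r0=0 r1=1 r2=7 r3=5 r4=2 r5=9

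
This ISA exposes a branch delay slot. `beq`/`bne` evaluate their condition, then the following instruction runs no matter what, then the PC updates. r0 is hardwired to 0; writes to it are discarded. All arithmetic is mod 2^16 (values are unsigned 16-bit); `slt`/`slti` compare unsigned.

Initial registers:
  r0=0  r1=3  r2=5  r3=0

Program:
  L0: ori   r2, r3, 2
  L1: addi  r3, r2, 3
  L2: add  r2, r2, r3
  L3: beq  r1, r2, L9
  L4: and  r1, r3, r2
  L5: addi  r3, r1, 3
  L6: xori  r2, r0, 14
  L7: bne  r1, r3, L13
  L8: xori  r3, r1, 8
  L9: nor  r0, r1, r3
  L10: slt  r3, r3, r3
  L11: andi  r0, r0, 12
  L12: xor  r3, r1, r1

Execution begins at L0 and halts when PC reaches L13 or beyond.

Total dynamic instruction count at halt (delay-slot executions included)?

9

[0] ori   r2, r3, 2  →  {r0:0, r1:3, r2:2, r3:0}
[1] addi  r3, r2, 3  →  {r0:0, r1:3, r2:2, r3:5}
[2] add  r2, r2, r3  →  {r0:0, r1:3, r2:7, r3:5}
[3] beq  r1, r2, L9  →  {r0:0, r1:3, r2:7, r3:5}  ⟨branch fallthrough⟩
[4] and  r1, r3, r2  →  {r0:0, r1:5, r2:7, r3:5}
[5] addi  r3, r1, 3  →  {r0:0, r1:5, r2:7, r3:8}
[6] xori  r2, r0, 14  →  {r0:0, r1:5, r2:14, r3:8}
[7] bne  r1, r3, L13  →  {r0:0, r1:5, r2:14, r3:8}  ⟨branch taken⟩
[8] xori  r3, r1, 8  →  {r0:0, r1:5, r2:14, r3:13}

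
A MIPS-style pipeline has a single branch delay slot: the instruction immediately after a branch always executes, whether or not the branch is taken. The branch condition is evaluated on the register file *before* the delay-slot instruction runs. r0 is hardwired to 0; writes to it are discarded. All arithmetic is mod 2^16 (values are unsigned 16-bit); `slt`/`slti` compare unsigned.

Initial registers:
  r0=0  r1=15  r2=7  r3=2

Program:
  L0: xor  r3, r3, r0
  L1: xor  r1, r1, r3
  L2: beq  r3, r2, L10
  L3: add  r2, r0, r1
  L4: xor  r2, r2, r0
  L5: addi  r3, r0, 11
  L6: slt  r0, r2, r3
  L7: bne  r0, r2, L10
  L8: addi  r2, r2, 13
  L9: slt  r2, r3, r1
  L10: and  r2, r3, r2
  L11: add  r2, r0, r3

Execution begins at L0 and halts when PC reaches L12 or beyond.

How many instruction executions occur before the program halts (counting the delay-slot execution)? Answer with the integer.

11

[0] xor  r3, r3, r0  →  {r0:0, r1:15, r2:7, r3:2}
[1] xor  r1, r1, r3  →  {r0:0, r1:13, r2:7, r3:2}
[2] beq  r3, r2, L10  →  {r0:0, r1:13, r2:7, r3:2}  ⟨branch fallthrough⟩
[3] add  r2, r0, r1  →  {r0:0, r1:13, r2:13, r3:2}
[4] xor  r2, r2, r0  →  {r0:0, r1:13, r2:13, r3:2}
[5] addi  r3, r0, 11  →  {r0:0, r1:13, r2:13, r3:11}
[6] slt  r0, r2, r3  →  {r0:0, r1:13, r2:13, r3:11}
[7] bne  r0, r2, L10  →  {r0:0, r1:13, r2:13, r3:11}  ⟨branch taken⟩
[8] addi  r2, r2, 13  →  {r0:0, r1:13, r2:26, r3:11}
[10] and  r2, r3, r2  →  {r0:0, r1:13, r2:10, r3:11}
[11] add  r2, r0, r3  →  {r0:0, r1:13, r2:11, r3:11}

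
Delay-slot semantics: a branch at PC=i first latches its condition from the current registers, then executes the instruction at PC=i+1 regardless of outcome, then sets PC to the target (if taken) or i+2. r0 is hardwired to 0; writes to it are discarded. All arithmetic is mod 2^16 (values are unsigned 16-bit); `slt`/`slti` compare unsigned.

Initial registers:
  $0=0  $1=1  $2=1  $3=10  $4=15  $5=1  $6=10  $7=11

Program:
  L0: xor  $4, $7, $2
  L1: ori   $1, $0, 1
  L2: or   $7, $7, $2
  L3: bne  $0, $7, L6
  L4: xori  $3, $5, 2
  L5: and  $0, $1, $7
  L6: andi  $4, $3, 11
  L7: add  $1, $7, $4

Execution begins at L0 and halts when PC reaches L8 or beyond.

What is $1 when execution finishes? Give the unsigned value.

14

[0] xor  $4, $7, $2  →  {$0:0, $1:1, $2:1, $3:10, $4:10, $5:1, $6:10, $7:11}
[1] ori   $1, $0, 1  →  {$0:0, $1:1, $2:1, $3:10, $4:10, $5:1, $6:10, $7:11}
[2] or   $7, $7, $2  →  {$0:0, $1:1, $2:1, $3:10, $4:10, $5:1, $6:10, $7:11}
[3] bne  $0, $7, L6  →  {$0:0, $1:1, $2:1, $3:10, $4:10, $5:1, $6:10, $7:11}  ⟨branch taken⟩
[4] xori  $3, $5, 2  →  {$0:0, $1:1, $2:1, $3:3, $4:10, $5:1, $6:10, $7:11}
[6] andi  $4, $3, 11  →  {$0:0, $1:1, $2:1, $3:3, $4:3, $5:1, $6:10, $7:11}
[7] add  $1, $7, $4  →  {$0:0, $1:14, $2:1, $3:3, $4:3, $5:1, $6:10, $7:11}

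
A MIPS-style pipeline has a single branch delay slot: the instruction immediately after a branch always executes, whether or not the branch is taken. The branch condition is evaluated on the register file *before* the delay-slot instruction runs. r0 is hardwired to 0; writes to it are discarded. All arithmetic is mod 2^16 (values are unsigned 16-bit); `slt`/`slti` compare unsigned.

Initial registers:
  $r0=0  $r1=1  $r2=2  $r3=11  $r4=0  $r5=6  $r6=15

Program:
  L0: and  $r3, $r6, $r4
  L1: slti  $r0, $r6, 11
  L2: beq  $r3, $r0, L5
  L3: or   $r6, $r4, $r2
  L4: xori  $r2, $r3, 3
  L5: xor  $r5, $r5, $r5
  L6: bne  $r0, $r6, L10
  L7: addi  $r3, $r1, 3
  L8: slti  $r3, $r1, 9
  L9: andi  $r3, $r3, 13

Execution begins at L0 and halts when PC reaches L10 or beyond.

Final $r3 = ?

4

[0] and  $r3, $r6, $r4  →  {$r0:0, $r1:1, $r2:2, $r3:0, $r4:0, $r5:6, $r6:15}
[1] slti  $r0, $r6, 11  →  {$r0:0, $r1:1, $r2:2, $r3:0, $r4:0, $r5:6, $r6:15}
[2] beq  $r3, $r0, L5  →  {$r0:0, $r1:1, $r2:2, $r3:0, $r4:0, $r5:6, $r6:15}  ⟨branch taken⟩
[3] or   $r6, $r4, $r2  →  {$r0:0, $r1:1, $r2:2, $r3:0, $r4:0, $r5:6, $r6:2}
[5] xor  $r5, $r5, $r5  →  {$r0:0, $r1:1, $r2:2, $r3:0, $r4:0, $r5:0, $r6:2}
[6] bne  $r0, $r6, L10  →  {$r0:0, $r1:1, $r2:2, $r3:0, $r4:0, $r5:0, $r6:2}  ⟨branch taken⟩
[7] addi  $r3, $r1, 3  →  {$r0:0, $r1:1, $r2:2, $r3:4, $r4:0, $r5:0, $r6:2}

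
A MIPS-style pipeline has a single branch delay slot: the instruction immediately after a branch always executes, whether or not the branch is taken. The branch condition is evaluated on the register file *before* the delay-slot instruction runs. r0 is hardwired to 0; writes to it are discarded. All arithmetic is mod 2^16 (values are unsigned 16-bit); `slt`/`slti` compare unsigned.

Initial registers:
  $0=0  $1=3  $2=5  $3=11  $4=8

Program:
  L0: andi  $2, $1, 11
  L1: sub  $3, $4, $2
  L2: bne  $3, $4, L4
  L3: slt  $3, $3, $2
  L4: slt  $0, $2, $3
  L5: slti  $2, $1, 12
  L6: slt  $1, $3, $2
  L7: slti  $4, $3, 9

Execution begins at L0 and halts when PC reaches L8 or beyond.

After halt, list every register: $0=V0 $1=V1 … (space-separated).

$0=0 $1=1 $2=1 $3=0 $4=1

PC=0  andi  $2, $1, 11       | $0=0 $1=3 $2=3 $3=11 $4=8
PC=1  sub  $3, $4, $2        | $0=0 $1=3 $2=3 $3=5 $4=8
PC=2  bne  $3, $4, L4        | $0=0 $1=3 $2=3 $3=5 $4=8  [TAKEN]
PC=3  slt  $3, $3, $2        | $0=0 $1=3 $2=3 $3=0 $4=8
PC=4  slt  $0, $2, $3        | $0=0 $1=3 $2=3 $3=0 $4=8
PC=5  slti  $2, $1, 12       | $0=0 $1=3 $2=1 $3=0 $4=8
PC=6  slt  $1, $3, $2        | $0=0 $1=1 $2=1 $3=0 $4=8
PC=7  slti  $4, $3, 9        | $0=0 $1=1 $2=1 $3=0 $4=1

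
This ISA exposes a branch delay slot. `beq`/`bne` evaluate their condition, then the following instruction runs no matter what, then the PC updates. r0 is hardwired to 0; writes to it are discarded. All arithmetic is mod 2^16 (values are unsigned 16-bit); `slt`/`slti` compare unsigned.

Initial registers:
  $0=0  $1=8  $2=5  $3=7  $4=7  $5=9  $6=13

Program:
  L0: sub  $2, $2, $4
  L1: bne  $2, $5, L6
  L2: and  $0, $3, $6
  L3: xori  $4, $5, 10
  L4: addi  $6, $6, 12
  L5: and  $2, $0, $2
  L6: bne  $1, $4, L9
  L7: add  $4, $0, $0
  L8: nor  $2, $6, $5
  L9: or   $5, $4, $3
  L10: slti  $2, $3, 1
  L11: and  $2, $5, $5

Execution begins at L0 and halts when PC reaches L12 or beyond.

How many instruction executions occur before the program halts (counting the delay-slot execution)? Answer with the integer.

8

[0] sub  $2, $2, $4  →  {$0:0, $1:8, $2:65534, $3:7, $4:7, $5:9, $6:13}
[1] bne  $2, $5, L6  →  {$0:0, $1:8, $2:65534, $3:7, $4:7, $5:9, $6:13}  ⟨branch taken⟩
[2] and  $0, $3, $6  →  {$0:0, $1:8, $2:65534, $3:7, $4:7, $5:9, $6:13}
[6] bne  $1, $4, L9  →  {$0:0, $1:8, $2:65534, $3:7, $4:7, $5:9, $6:13}  ⟨branch taken⟩
[7] add  $4, $0, $0  →  {$0:0, $1:8, $2:65534, $3:7, $4:0, $5:9, $6:13}
[9] or   $5, $4, $3  →  {$0:0, $1:8, $2:65534, $3:7, $4:0, $5:7, $6:13}
[10] slti  $2, $3, 1  →  {$0:0, $1:8, $2:0, $3:7, $4:0, $5:7, $6:13}
[11] and  $2, $5, $5  →  {$0:0, $1:8, $2:7, $3:7, $4:0, $5:7, $6:13}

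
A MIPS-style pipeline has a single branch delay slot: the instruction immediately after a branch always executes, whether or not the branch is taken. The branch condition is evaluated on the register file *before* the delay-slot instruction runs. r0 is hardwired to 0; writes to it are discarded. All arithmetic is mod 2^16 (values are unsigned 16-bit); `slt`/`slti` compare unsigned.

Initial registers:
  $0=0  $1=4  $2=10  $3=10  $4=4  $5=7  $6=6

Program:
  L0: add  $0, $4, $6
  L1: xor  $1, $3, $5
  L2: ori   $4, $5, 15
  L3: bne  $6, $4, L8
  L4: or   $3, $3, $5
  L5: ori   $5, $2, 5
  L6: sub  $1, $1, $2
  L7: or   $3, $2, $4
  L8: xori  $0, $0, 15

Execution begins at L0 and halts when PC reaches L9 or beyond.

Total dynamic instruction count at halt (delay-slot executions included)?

#0 add  $0, $4, $6 ; 0/4/10/10/4/7/6
#1 xor  $1, $3, $5 ; 0/13/10/10/4/7/6
#2 ori   $4, $5, 15 ; 0/13/10/10/15/7/6
#3 bne  $6, $4, L8 ; 0/13/10/10/15/7/6 ; →target
#4 or   $3, $3, $5 ; 0/13/10/15/15/7/6
#8 xori  $0, $0, 15 ; 0/13/10/15/15/7/6

6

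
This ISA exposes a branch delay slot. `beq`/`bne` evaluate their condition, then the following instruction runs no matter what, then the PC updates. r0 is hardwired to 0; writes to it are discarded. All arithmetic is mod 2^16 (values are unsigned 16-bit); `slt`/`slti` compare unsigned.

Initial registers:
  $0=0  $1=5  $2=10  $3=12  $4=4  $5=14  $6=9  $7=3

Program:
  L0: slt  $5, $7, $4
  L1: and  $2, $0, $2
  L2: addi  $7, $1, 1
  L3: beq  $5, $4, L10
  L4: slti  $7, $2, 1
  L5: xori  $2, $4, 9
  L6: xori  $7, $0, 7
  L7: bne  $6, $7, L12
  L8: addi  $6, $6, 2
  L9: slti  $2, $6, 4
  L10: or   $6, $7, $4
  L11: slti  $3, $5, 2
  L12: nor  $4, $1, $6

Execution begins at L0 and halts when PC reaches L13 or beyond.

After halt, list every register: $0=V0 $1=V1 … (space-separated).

  step pc=0: slt  $5, $7, $4  regs=(0,5,10,12,4,1,9,3)
  step pc=1: and  $2, $0, $2  regs=(0,5,0,12,4,1,9,3)
  step pc=2: addi  $7, $1, 1  regs=(0,5,0,12,4,1,9,6)
  step pc=3: beq  $5, $4, L10  cond=F  regs=(0,5,0,12,4,1,9,6)
  step pc=4: slti  $7, $2, 1  regs=(0,5,0,12,4,1,9,1)
  step pc=5: xori  $2, $4, 9  regs=(0,5,13,12,4,1,9,1)
  step pc=6: xori  $7, $0, 7  regs=(0,5,13,12,4,1,9,7)
  step pc=7: bne  $6, $7, L12  cond=T  regs=(0,5,13,12,4,1,9,7)
  step pc=8: addi  $6, $6, 2  regs=(0,5,13,12,4,1,11,7)
  step pc=12: nor  $4, $1, $6  regs=(0,5,13,12,65520,1,11,7)

$0=0 $1=5 $2=13 $3=12 $4=65520 $5=1 $6=11 $7=7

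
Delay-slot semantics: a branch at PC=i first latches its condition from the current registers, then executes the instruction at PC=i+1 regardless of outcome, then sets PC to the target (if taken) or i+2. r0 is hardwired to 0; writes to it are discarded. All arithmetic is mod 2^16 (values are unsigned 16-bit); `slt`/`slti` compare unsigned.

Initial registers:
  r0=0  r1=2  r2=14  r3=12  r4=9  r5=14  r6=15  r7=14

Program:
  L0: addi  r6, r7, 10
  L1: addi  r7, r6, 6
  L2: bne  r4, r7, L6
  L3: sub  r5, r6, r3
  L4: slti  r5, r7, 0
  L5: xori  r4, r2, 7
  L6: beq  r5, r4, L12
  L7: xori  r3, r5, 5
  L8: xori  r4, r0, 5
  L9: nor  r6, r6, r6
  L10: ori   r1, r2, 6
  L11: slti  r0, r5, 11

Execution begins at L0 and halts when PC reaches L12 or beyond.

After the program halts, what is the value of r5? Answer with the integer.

12

#0 addi  r6, r7, 10 ; 0/2/14/12/9/14/24/14
#1 addi  r7, r6, 6 ; 0/2/14/12/9/14/24/30
#2 bne  r4, r7, L6 ; 0/2/14/12/9/14/24/30 ; →target
#3 sub  r5, r6, r3 ; 0/2/14/12/9/12/24/30
#6 beq  r5, r4, L12 ; 0/2/14/12/9/12/24/30 ; →fallthru
#7 xori  r3, r5, 5 ; 0/2/14/9/9/12/24/30
#8 xori  r4, r0, 5 ; 0/2/14/9/5/12/24/30
#9 nor  r6, r6, r6 ; 0/2/14/9/5/12/65511/30
#10 ori   r1, r2, 6 ; 0/14/14/9/5/12/65511/30
#11 slti  r0, r5, 11 ; 0/14/14/9/5/12/65511/30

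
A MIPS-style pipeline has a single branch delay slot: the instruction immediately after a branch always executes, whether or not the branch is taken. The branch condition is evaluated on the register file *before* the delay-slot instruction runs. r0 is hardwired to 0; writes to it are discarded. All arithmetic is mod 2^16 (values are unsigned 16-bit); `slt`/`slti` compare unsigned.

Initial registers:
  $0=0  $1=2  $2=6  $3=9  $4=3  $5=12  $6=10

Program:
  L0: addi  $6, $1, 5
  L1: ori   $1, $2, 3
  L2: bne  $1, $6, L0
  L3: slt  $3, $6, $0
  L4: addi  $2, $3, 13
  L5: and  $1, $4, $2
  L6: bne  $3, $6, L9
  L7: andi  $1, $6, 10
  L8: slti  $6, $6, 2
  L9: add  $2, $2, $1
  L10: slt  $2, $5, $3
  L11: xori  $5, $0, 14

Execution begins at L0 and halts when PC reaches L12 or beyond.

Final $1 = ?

[0] addi  $6, $1, 5  →  {$0:0, $1:2, $2:6, $3:9, $4:3, $5:12, $6:7}
[1] ori   $1, $2, 3  →  {$0:0, $1:7, $2:6, $3:9, $4:3, $5:12, $6:7}
[2] bne  $1, $6, L0  →  {$0:0, $1:7, $2:6, $3:9, $4:3, $5:12, $6:7}  ⟨branch fallthrough⟩
[3] slt  $3, $6, $0  →  {$0:0, $1:7, $2:6, $3:0, $4:3, $5:12, $6:7}
[4] addi  $2, $3, 13  →  {$0:0, $1:7, $2:13, $3:0, $4:3, $5:12, $6:7}
[5] and  $1, $4, $2  →  {$0:0, $1:1, $2:13, $3:0, $4:3, $5:12, $6:7}
[6] bne  $3, $6, L9  →  {$0:0, $1:1, $2:13, $3:0, $4:3, $5:12, $6:7}  ⟨branch taken⟩
[7] andi  $1, $6, 10  →  {$0:0, $1:2, $2:13, $3:0, $4:3, $5:12, $6:7}
[9] add  $2, $2, $1  →  {$0:0, $1:2, $2:15, $3:0, $4:3, $5:12, $6:7}
[10] slt  $2, $5, $3  →  {$0:0, $1:2, $2:0, $3:0, $4:3, $5:12, $6:7}
[11] xori  $5, $0, 14  →  {$0:0, $1:2, $2:0, $3:0, $4:3, $5:14, $6:7}

2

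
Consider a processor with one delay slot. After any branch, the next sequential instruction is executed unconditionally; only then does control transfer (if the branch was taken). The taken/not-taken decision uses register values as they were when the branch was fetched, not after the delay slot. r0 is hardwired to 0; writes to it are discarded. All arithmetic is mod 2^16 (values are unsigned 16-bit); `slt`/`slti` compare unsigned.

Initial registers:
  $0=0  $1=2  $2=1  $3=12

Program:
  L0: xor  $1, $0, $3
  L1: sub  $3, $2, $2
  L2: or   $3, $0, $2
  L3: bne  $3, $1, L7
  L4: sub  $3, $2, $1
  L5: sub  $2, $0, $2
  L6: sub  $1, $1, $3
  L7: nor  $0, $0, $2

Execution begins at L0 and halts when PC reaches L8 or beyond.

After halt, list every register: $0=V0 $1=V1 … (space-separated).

$0=0 $1=12 $2=1 $3=65525

PC=0  xor  $1, $0, $3        | $0=0 $1=12 $2=1 $3=12
PC=1  sub  $3, $2, $2        | $0=0 $1=12 $2=1 $3=0
PC=2  or   $3, $0, $2        | $0=0 $1=12 $2=1 $3=1
PC=3  bne  $3, $1, L7        | $0=0 $1=12 $2=1 $3=1  [TAKEN]
PC=4  sub  $3, $2, $1        | $0=0 $1=12 $2=1 $3=65525
PC=7  nor  $0, $0, $2        | $0=0 $1=12 $2=1 $3=65525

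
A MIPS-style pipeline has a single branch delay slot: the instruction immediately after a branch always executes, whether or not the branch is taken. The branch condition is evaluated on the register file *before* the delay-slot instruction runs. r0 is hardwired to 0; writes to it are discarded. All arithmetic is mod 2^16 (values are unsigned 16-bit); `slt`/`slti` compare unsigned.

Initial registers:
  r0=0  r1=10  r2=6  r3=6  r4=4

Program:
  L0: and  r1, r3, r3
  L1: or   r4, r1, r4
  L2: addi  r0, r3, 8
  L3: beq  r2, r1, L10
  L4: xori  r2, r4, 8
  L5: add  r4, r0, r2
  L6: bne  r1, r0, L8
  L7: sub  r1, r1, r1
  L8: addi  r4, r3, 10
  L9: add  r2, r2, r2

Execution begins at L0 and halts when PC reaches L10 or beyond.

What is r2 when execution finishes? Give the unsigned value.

14

PC=0  and  r1, r3, r3        | r0=0 r1=6 r2=6 r3=6 r4=4
PC=1  or   r4, r1, r4        | r0=0 r1=6 r2=6 r3=6 r4=6
PC=2  addi  r0, r3, 8        | r0=0 r1=6 r2=6 r3=6 r4=6
PC=3  beq  r2, r1, L10       | r0=0 r1=6 r2=6 r3=6 r4=6  [TAKEN]
PC=4  xori  r2, r4, 8        | r0=0 r1=6 r2=14 r3=6 r4=6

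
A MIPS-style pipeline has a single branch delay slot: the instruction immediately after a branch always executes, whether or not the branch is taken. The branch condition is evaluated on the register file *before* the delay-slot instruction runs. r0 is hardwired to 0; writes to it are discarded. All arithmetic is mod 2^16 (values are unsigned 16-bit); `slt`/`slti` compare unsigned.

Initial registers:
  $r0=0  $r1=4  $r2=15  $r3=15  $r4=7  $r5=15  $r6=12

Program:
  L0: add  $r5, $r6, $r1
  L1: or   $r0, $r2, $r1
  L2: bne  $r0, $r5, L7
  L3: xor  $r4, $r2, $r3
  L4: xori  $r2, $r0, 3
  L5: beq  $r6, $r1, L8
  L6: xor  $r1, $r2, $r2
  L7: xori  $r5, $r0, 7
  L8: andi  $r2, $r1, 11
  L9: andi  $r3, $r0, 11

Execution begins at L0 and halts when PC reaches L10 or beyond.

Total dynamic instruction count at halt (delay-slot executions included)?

PC=0  add  $r5, $r6, $r1     | $r0=0 $r1=4 $r2=15 $r3=15 $r4=7 $r5=16 $r6=12
PC=1  or   $r0, $r2, $r1     | $r0=0 $r1=4 $r2=15 $r3=15 $r4=7 $r5=16 $r6=12
PC=2  bne  $r0, $r5, L7      | $r0=0 $r1=4 $r2=15 $r3=15 $r4=7 $r5=16 $r6=12  [TAKEN]
PC=3  xor  $r4, $r2, $r3     | $r0=0 $r1=4 $r2=15 $r3=15 $r4=0 $r5=16 $r6=12
PC=7  xori  $r5, $r0, 7      | $r0=0 $r1=4 $r2=15 $r3=15 $r4=0 $r5=7 $r6=12
PC=8  andi  $r2, $r1, 11     | $r0=0 $r1=4 $r2=0 $r3=15 $r4=0 $r5=7 $r6=12
PC=9  andi  $r3, $r0, 11     | $r0=0 $r1=4 $r2=0 $r3=0 $r4=0 $r5=7 $r6=12

7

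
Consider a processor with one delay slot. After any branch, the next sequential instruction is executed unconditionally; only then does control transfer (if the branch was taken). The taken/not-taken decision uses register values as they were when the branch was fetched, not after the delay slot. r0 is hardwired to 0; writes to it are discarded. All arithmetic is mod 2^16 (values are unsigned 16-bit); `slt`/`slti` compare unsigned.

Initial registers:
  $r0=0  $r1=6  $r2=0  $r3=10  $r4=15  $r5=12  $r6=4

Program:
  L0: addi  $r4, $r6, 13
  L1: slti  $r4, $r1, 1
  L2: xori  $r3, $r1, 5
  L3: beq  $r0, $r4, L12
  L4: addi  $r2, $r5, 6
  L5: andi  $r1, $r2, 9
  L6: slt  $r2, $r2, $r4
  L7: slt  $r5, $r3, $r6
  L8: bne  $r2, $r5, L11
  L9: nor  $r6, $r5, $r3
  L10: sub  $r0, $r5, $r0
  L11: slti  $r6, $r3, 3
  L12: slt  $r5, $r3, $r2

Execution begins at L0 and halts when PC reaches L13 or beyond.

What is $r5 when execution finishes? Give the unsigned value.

PC=0  addi  $r4, $r6, 13     | $r0=0 $r1=6 $r2=0 $r3=10 $r4=17 $r5=12 $r6=4
PC=1  slti  $r4, $r1, 1      | $r0=0 $r1=6 $r2=0 $r3=10 $r4=0 $r5=12 $r6=4
PC=2  xori  $r3, $r1, 5      | $r0=0 $r1=6 $r2=0 $r3=3 $r4=0 $r5=12 $r6=4
PC=3  beq  $r0, $r4, L12     | $r0=0 $r1=6 $r2=0 $r3=3 $r4=0 $r5=12 $r6=4  [TAKEN]
PC=4  addi  $r2, $r5, 6      | $r0=0 $r1=6 $r2=18 $r3=3 $r4=0 $r5=12 $r6=4
PC=12 slt  $r5, $r3, $r2     | $r0=0 $r1=6 $r2=18 $r3=3 $r4=0 $r5=1 $r6=4

1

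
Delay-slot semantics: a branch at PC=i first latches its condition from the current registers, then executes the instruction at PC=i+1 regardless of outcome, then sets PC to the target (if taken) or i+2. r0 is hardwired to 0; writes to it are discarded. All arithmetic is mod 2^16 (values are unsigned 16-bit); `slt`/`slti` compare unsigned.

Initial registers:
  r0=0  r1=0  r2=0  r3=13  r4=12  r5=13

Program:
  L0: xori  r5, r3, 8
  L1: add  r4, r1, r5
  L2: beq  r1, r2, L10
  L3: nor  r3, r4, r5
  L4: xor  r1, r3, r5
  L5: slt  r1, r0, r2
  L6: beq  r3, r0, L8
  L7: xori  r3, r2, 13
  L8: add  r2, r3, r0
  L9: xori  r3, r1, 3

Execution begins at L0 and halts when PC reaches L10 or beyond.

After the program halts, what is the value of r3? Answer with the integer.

  step pc=0: xori  r5, r3, 8  regs=(0,0,0,13,12,5)
  step pc=1: add  r4, r1, r5  regs=(0,0,0,13,5,5)
  step pc=2: beq  r1, r2, L10  cond=T  regs=(0,0,0,13,5,5)
  step pc=3: nor  r3, r4, r5  regs=(0,0,0,65530,5,5)

65530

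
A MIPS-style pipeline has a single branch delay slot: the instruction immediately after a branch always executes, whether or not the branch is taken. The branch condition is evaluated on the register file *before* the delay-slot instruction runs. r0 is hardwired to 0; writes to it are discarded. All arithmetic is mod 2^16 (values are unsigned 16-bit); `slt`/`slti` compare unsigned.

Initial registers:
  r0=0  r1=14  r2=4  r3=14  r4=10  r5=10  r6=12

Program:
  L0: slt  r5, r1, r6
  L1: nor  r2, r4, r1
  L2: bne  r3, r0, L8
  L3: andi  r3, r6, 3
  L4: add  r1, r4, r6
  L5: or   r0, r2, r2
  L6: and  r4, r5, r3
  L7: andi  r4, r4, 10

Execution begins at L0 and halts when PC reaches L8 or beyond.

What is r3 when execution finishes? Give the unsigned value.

[0] slt  r5, r1, r6  →  {r0:0, r1:14, r2:4, r3:14, r4:10, r5:0, r6:12}
[1] nor  r2, r4, r1  →  {r0:0, r1:14, r2:65521, r3:14, r4:10, r5:0, r6:12}
[2] bne  r3, r0, L8  →  {r0:0, r1:14, r2:65521, r3:14, r4:10, r5:0, r6:12}  ⟨branch taken⟩
[3] andi  r3, r6, 3  →  {r0:0, r1:14, r2:65521, r3:0, r4:10, r5:0, r6:12}

0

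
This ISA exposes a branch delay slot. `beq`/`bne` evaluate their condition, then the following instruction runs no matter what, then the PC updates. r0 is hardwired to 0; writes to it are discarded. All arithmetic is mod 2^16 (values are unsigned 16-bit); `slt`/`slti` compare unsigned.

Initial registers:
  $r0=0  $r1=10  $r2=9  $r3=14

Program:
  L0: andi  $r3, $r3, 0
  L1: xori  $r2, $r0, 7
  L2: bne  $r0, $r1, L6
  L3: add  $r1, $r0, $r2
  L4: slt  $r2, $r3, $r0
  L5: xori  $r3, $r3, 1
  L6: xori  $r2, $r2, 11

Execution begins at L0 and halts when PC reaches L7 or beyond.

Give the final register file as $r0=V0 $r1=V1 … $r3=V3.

#0 andi  $r3, $r3, 0 ; 0/10/9/0
#1 xori  $r2, $r0, 7 ; 0/10/7/0
#2 bne  $r0, $r1, L6 ; 0/10/7/0 ; →target
#3 add  $r1, $r0, $r2 ; 0/7/7/0
#6 xori  $r2, $r2, 11 ; 0/7/12/0

$r0=0 $r1=7 $r2=12 $r3=0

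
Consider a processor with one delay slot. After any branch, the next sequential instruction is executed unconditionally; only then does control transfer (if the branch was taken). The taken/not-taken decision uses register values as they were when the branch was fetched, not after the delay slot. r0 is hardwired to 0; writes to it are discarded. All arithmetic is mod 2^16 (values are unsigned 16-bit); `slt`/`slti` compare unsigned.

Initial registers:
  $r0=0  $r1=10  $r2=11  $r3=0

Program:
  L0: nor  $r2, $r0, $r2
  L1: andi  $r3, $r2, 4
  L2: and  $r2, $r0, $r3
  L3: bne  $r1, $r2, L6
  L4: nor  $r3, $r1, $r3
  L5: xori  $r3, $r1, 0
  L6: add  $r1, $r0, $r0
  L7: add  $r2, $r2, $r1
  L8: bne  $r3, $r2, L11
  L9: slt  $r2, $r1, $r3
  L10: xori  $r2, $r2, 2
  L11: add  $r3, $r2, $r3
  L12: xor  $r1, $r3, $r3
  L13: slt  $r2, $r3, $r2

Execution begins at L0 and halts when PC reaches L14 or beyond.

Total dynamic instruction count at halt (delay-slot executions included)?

12

  step pc=0: nor  $r2, $r0, $r2  regs=(0,10,65524,0)
  step pc=1: andi  $r3, $r2, 4  regs=(0,10,65524,4)
  step pc=2: and  $r2, $r0, $r3  regs=(0,10,0,4)
  step pc=3: bne  $r1, $r2, L6  cond=T  regs=(0,10,0,4)
  step pc=4: nor  $r3, $r1, $r3  regs=(0,10,0,65521)
  step pc=6: add  $r1, $r0, $r0  regs=(0,0,0,65521)
  step pc=7: add  $r2, $r2, $r1  regs=(0,0,0,65521)
  step pc=8: bne  $r3, $r2, L11  cond=T  regs=(0,0,0,65521)
  step pc=9: slt  $r2, $r1, $r3  regs=(0,0,1,65521)
  step pc=11: add  $r3, $r2, $r3  regs=(0,0,1,65522)
  step pc=12: xor  $r1, $r3, $r3  regs=(0,0,1,65522)
  step pc=13: slt  $r2, $r3, $r2  regs=(0,0,0,65522)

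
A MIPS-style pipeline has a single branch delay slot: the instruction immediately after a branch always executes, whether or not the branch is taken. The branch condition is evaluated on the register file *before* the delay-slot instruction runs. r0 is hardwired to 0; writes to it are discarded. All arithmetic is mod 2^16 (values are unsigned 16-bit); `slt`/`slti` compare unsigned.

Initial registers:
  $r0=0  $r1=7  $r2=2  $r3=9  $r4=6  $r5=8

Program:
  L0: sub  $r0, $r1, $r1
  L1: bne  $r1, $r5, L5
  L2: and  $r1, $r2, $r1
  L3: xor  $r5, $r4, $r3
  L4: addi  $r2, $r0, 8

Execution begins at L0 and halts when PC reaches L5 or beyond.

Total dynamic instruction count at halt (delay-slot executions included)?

3

#0 sub  $r0, $r1, $r1 ; 0/7/2/9/6/8
#1 bne  $r1, $r5, L5 ; 0/7/2/9/6/8 ; →target
#2 and  $r1, $r2, $r1 ; 0/2/2/9/6/8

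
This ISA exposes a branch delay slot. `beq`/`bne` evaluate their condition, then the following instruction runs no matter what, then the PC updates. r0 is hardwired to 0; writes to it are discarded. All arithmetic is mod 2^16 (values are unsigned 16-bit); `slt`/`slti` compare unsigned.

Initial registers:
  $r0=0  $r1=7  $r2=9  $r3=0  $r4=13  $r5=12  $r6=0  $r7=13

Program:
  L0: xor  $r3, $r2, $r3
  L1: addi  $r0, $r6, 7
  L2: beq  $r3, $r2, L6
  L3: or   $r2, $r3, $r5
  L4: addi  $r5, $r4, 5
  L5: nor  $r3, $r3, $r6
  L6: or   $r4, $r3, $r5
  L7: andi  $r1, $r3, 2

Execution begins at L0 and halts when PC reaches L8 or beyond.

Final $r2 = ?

  step pc=0: xor  $r3, $r2, $r3  regs=(0,7,9,9,13,12,0,13)
  step pc=1: addi  $r0, $r6, 7  regs=(0,7,9,9,13,12,0,13)
  step pc=2: beq  $r3, $r2, L6  cond=T  regs=(0,7,9,9,13,12,0,13)
  step pc=3: or   $r2, $r3, $r5  regs=(0,7,13,9,13,12,0,13)
  step pc=6: or   $r4, $r3, $r5  regs=(0,7,13,9,13,12,0,13)
  step pc=7: andi  $r1, $r3, 2  regs=(0,0,13,9,13,12,0,13)

13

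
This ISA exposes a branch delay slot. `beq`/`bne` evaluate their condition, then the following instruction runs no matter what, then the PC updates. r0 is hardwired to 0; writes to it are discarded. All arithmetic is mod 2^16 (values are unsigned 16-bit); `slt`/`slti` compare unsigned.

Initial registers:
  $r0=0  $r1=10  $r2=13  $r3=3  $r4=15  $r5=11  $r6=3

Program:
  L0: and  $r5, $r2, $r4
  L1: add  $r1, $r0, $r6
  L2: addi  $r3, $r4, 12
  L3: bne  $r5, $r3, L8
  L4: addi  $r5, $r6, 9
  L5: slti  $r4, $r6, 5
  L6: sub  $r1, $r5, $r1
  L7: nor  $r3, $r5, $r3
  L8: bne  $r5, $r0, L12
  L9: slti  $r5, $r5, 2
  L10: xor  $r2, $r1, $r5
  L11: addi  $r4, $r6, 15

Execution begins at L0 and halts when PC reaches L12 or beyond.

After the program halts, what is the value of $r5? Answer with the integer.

0

#0 and  $r5, $r2, $r4 ; 0/10/13/3/15/13/3
#1 add  $r1, $r0, $r6 ; 0/3/13/3/15/13/3
#2 addi  $r3, $r4, 12 ; 0/3/13/27/15/13/3
#3 bne  $r5, $r3, L8 ; 0/3/13/27/15/13/3 ; →target
#4 addi  $r5, $r6, 9 ; 0/3/13/27/15/12/3
#8 bne  $r5, $r0, L12 ; 0/3/13/27/15/12/3 ; →target
#9 slti  $r5, $r5, 2 ; 0/3/13/27/15/0/3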